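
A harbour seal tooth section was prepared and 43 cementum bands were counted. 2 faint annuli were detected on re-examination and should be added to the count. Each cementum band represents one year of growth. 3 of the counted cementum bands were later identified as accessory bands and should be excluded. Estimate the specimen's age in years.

42 yr

True cementum band count = 43 − 3 + 2 = 42.
One cementum band per year makes the duration 42 years.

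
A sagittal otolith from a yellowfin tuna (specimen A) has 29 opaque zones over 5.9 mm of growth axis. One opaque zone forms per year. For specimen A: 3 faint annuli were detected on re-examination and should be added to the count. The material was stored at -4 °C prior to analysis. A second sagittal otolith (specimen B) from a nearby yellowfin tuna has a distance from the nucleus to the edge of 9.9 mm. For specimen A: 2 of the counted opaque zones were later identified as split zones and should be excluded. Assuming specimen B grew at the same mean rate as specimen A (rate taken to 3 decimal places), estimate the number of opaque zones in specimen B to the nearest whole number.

50 opaque zones

Specimen A: after corrections the count is 29 − 2 + 3 = 30 opaque zones.
A: 5.9 mm over 30 years gives 5.9 / 30 ≈ 0.197 mm/year.
B spans 9.9 / 0.197 = 50.25 years ≈ 50 opaque zones.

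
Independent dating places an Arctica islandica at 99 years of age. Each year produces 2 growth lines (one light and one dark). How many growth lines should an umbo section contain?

198 growth lines

With 2 growth lines per year, 99 years would produce 99 × 2 = 198 growth lines.
So 198 growth lines should be present.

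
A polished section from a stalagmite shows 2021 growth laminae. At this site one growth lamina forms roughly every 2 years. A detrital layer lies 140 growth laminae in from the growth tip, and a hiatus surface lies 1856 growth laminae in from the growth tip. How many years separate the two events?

3432 years

The two markers are separated by 1856 − 140 = 1716 growth laminae.
At 2 years per growth lamina, 1716 × 2 = 3432 years.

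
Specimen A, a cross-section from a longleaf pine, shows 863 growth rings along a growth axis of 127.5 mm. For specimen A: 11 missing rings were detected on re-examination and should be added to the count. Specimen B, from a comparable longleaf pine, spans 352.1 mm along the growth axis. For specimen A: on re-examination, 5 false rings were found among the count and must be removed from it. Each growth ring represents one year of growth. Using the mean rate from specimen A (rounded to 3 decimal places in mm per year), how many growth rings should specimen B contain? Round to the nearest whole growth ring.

2395 growth rings

Specimen A: correcting the raw count gives 863 − 5 + 11 = 869 true growth rings.
A: Mean rate = 127.5 mm / 869 years ≈ 0.147 mm/yr.
B spans 352.1 / 0.147 = 2395.24 years ≈ 2395 growth rings.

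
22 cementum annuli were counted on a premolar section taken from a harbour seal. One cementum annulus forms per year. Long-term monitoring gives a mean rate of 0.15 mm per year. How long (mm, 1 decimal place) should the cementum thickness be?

22 years of growth are recorded.
Predicted length = 0.15 mm/year × 22 years = 3.3 mm.

3.3 mm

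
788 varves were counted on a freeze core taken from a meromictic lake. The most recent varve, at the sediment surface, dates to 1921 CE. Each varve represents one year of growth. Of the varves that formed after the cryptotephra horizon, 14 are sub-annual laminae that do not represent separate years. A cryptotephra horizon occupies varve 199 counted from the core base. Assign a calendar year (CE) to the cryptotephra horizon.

788 − 199 = 589 varves lie beyond the cryptotephra horizon toward the sediment surface.
Excluding 14 false varves: 589 − 14 = 575.
1921 − 575 = 1346 CE.

1346 CE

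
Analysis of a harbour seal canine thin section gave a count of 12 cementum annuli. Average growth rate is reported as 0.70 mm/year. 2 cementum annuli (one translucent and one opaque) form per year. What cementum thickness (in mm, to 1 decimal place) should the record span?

With 2 cementum annuli per year, 12 / 2 = 6 years.
Length ≈ 0.70 × 6 = 4.2 mm.

4.2 mm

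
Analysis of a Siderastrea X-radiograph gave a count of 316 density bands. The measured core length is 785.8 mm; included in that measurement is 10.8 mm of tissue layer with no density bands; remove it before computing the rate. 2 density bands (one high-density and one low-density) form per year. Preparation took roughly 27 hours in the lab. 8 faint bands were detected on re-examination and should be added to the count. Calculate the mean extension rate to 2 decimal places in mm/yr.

4.78 mm/yr

Correcting the raw count gives 316 + 8 = 324 true density bands.
324 density bands at 2 per year is 324 / 2 = 162 years.
Net length = 785.8 − 10.8 = 775.0 mm.
Mean rate = 775.0 mm / 162 years ≈ 4.78 mm/yr.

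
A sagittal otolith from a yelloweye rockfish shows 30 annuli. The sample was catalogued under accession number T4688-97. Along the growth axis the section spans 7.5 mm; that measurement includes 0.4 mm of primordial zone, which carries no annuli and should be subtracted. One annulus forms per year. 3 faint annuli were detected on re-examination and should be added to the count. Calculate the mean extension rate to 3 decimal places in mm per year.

Adjusted count: 30 + 3 = 33 annuli.
Removing the 0.4 mm offcut leaves 7.5 − 0.4 = 7.1 mm.
Extension rate ≈ 7.1 / 33 = 0.215 mm per year.

0.215 mm per year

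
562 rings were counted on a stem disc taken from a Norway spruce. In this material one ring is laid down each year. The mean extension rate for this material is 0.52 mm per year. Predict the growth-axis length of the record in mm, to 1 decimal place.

562 years of growth are recorded.
Predicted length = 0.52 mm/year × 562 years = 292.2 mm.

292.2 mm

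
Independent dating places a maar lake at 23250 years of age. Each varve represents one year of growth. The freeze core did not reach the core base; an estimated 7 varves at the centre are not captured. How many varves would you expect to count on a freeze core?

23243 varves

Expected varves over 23250 years: 23250.
23250 − 7 missed = 23243 varves expected in the prepared section.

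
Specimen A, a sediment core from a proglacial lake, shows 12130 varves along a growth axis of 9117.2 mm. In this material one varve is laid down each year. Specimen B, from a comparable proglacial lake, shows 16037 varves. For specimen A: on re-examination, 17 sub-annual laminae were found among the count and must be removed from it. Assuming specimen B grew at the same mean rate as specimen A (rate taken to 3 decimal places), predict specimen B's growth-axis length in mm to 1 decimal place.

Specimen A: after corrections the count is 12130 − 17 = 12113 varves.
A: Mean rate = 9117.2 mm / 12113 years ≈ 0.753 mm/year.
B's length ≈ 0.753 × 16037 = 12075.9 mm.

12075.9 mm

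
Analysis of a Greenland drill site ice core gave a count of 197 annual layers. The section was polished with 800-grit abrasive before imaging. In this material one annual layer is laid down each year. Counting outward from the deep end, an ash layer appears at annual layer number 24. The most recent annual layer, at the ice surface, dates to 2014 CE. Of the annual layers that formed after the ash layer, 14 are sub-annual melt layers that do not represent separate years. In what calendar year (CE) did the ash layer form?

Between annual layer 24 and the ice surface there are 197 − 24 = 173 annual layers.
Removing the 14 false annual layers leaves 173 − 14 = 159 true annual layers beyond the ash layer.
Counting back 159 years from 2014 CE places the ash layer in 2014 − 159 = 1855 CE.

1855 CE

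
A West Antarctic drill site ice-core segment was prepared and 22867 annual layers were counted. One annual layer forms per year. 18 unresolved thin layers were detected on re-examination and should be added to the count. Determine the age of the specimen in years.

22885 years

True annual layer count = 22867 + 18 = 22885.
At one annual layer per year, that is 22885 years.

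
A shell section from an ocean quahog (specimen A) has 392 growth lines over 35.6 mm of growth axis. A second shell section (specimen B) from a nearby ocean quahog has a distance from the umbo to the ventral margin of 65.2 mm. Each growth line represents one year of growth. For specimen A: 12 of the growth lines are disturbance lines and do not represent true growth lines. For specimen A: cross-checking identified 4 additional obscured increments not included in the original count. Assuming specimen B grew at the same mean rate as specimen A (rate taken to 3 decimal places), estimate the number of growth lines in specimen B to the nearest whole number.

701 growth lines

Specimen A: adjusted count: 392 − 12 + 4 = 384 growth lines.
A: Extension rate ≈ 35.6 / 384 = 0.093 mm/yr.
Specimen B: 65.2 mm / 0.093 mm per year = 701.08 years ≈ 701 growth lines.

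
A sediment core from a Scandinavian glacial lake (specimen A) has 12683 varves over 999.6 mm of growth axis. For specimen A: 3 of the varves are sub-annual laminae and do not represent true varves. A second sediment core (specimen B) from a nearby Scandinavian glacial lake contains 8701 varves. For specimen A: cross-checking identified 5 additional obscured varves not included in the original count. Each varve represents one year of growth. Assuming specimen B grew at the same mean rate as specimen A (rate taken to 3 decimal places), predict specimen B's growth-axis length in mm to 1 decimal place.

687.4 mm

Specimen A: true varve count = 12683 − 3 + 5 = 12685.
A: 999.6 mm over 12685 years gives 999.6 / 12685 ≈ 0.079 mm per year.
For B, 0.079 mm/year × 8701 years = 687.4 mm.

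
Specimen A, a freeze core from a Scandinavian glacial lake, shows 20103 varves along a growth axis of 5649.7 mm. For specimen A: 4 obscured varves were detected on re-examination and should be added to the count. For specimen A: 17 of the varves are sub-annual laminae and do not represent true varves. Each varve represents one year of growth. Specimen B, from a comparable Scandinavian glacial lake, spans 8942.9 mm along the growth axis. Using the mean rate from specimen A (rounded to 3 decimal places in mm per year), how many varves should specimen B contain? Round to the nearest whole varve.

Specimen A: correcting the raw count gives 20103 − 17 + 4 = 20090 true varves.
A: Mean rate = 5649.7 mm / 20090 years ≈ 0.281 mm/yr.
For B, 8942.9 / 0.281 = 31825.27 years ≈ 31825 varves.

31825 varves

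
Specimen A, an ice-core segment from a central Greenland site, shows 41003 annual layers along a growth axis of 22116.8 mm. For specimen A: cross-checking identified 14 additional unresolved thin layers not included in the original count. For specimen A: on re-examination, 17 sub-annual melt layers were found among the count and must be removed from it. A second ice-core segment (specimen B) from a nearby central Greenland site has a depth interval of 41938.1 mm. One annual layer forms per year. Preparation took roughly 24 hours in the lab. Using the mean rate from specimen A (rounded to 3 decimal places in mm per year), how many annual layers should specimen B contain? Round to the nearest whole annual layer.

77807 annual layers

Specimen A: adjusted count: 41003 − 17 + 14 = 41000 annual layers.
A: Mean rate = 22116.8 mm / 41000 years ≈ 0.539 mm/yr.
Specimen B: 41938.1 mm / 0.539 mm per year = 77807.24 years ≈ 77807 annual layers.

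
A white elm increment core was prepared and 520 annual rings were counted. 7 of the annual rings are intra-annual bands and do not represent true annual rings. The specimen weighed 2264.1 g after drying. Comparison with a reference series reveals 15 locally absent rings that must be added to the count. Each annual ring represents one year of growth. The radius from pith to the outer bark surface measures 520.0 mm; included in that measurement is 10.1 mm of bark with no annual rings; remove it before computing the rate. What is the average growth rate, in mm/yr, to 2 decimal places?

0.97 mm/yr

True annual ring count = 520 − 7 + 15 = 528.
Removing the 10.1 mm offcut leaves 520.0 − 10.1 = 509.9 mm.
Extension rate ≈ 509.9 / 528 = 0.97 mm/yr.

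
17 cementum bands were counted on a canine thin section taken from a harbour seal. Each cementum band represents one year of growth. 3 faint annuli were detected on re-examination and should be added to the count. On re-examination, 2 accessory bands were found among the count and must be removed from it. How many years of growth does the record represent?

Adjusted count: 17 − 2 + 3 = 18 cementum bands.
With a one-to-one cementum band periodicity this is 18 years.

18 years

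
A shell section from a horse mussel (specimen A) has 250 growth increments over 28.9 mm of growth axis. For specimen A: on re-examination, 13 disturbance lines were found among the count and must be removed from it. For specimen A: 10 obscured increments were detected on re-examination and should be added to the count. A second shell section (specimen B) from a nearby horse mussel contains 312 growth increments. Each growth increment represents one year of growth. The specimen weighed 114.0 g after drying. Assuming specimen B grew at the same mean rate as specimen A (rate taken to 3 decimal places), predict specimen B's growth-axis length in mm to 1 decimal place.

Specimen A: true growth increment count = 250 − 13 + 10 = 247.
A: 28.9 mm over 247 years gives 28.9 / 247 ≈ 0.117 mm/year.
Length of B = 0.117 × 312 = 36.5 mm.

36.5 mm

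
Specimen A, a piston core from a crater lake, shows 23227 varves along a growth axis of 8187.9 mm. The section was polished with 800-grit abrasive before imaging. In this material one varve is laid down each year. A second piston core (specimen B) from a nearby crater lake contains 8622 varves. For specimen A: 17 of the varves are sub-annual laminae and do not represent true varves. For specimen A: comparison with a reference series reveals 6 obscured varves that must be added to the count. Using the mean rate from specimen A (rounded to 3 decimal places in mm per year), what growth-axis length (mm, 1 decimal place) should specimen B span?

3043.6 mm

Specimen A: correcting the raw count gives 23227 − 17 + 6 = 23216 true varves.
A: 8187.9 mm over 23216 years gives 8187.9 / 23216 ≈ 0.353 mm/yr.
For B, 0.353 mm/year × 8622 years = 3043.6 mm.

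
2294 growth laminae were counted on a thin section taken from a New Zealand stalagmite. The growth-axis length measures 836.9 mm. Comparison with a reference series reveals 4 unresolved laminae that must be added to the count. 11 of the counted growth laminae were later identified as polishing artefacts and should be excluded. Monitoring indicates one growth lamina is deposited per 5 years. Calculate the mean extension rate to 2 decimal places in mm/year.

0.07 mm/year

After corrections the count is 2294 − 11 + 4 = 2287 growth laminae.
2287 growth laminae at 5 years each span 2287 × 5 = 11435 years.
Extension rate ≈ 836.9 / 11435 = 0.07 mm/year.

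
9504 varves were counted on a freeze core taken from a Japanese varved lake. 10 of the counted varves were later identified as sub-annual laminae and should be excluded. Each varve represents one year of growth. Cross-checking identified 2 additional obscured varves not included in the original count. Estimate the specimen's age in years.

9496 years

Adjusted count: 9504 − 10 + 2 = 9496 varves.
With a one-to-one varve periodicity this is 9496 years.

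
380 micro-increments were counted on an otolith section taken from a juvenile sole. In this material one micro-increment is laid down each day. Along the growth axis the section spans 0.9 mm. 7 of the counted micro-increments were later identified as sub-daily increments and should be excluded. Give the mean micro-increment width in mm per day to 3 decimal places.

0.002 mm per day

True micro-increment count = 380 − 7 = 373.
0.9 mm over 373 days gives 0.9 / 373 ≈ 0.002 mm per day.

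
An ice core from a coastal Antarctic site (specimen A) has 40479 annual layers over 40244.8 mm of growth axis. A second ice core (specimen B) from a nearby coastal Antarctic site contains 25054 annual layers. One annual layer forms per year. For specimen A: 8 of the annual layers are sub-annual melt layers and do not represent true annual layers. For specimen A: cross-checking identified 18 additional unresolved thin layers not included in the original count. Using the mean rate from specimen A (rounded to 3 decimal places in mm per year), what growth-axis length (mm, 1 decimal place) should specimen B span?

24903.7 mm

Specimen A: after corrections the count is 40479 − 8 + 18 = 40489 annual layers.
A: Extension rate ≈ 40244.8 / 40489 = 0.994 mm per year.
B's length ≈ 0.994 × 25054 = 24903.7 mm.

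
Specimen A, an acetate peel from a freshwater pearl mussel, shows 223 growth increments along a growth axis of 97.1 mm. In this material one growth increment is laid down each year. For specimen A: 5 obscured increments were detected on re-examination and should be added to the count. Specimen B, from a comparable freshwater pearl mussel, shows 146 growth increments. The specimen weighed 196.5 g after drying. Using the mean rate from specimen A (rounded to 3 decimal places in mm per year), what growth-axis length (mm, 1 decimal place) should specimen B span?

62.2 mm

Specimen A: after corrections the count is 223 + 5 = 228 growth increments.
A: Extension rate ≈ 97.1 / 228 = 0.426 mm/year.
B's length ≈ 0.426 × 146 = 62.2 mm.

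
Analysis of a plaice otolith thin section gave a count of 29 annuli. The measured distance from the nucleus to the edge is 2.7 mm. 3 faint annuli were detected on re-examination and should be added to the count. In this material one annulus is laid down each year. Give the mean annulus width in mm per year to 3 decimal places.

0.084 mm per year

Adjusted count: 29 + 3 = 32 annuli.
Mean rate = 2.7 mm / 32 years ≈ 0.084 mm per year.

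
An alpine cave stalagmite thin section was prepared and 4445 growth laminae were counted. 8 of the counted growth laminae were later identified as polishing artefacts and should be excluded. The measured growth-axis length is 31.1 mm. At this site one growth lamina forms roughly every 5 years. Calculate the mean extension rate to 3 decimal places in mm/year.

0.001 mm/year

Correcting the raw count gives 4445 − 8 = 4437 true growth laminae.
4437 growth laminae at 5 years each span 4437 × 5 = 22185 years.
31.1 mm over 22185 years gives 31.1 / 22185 ≈ 0.001 mm/year.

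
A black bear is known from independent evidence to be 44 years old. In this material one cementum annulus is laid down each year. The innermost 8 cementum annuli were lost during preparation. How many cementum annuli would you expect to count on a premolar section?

36 cementum annuli

One cementum annulus per year gives 44 cementum annuli over 44 years.
Less the 8 uncaptured cementum annuli: 44 − 8 = 36.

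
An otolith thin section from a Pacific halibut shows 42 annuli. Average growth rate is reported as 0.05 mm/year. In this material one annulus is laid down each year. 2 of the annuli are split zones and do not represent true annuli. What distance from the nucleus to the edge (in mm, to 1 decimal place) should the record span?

After corrections the count is 42 − 2 = 40 annuli.
Predicted length = 0.05 mm/year × 40 years = 2.0 mm.

2.0 mm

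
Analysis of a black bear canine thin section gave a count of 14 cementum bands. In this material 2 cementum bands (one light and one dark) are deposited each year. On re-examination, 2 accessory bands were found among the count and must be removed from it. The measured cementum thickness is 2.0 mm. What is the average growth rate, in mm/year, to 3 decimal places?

0.333 mm/year

After corrections the count is 14 − 2 = 12 cementum bands.
Dividing by 2 cementum bands per year: 12 / 2 = 6 years.
Extension rate ≈ 2.0 / 6 = 0.333 mm/year.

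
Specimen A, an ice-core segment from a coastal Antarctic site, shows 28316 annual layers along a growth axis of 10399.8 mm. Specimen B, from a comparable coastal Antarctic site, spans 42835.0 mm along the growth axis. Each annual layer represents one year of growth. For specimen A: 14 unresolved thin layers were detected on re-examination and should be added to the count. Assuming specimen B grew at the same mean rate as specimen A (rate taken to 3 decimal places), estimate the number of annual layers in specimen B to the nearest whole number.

Specimen A: true annual layer count = 28316 + 14 = 28330.
A: 10399.8 mm over 28330 years gives 10399.8 / 28330 ≈ 0.367 mm/yr.
Specimen B: 42835.0 mm / 0.367 mm per year = 116716.62 years ≈ 116717 annual layers.

116717 annual layers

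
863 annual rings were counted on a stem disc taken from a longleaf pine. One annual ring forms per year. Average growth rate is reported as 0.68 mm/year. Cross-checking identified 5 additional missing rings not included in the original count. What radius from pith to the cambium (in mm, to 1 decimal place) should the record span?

True annual ring count = 863 + 5 = 868.
Predicted length = 0.68 mm/year × 868 years = 590.2 mm.

590.2 mm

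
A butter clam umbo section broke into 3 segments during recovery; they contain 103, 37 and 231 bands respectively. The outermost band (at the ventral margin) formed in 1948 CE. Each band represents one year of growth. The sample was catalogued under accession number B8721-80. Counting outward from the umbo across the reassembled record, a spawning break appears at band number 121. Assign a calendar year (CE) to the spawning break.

1698 CE

Total bands = 103 + 37 + 231 = 371.
Between band 121 and the ventral margin there are 371 − 121 = 250 bands.
1948 − 250 = 1698 CE.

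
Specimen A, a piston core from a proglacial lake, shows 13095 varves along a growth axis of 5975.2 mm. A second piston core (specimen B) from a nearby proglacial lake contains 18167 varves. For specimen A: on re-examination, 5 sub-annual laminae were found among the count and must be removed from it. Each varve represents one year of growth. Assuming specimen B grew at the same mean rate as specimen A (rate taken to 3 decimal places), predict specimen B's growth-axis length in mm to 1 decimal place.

8284.2 mm

Specimen A: after corrections the count is 13095 − 5 = 13090 varves.
A: Mean rate = 5975.2 mm / 13090 years ≈ 0.456 mm per year.
B's length ≈ 0.456 × 18167 = 8284.2 mm.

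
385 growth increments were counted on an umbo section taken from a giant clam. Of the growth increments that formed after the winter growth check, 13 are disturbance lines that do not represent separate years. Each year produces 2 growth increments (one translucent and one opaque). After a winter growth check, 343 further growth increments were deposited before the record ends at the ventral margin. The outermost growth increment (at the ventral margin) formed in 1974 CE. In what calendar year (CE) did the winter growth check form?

1809 CE

343 growth increments post-date the winter growth check.
Removing the 13 false growth increments leaves 343 − 13 = 330 true growth increments beyond the winter growth check.
Dividing by 2 growth increments per year: 330 / 2 = 165 years.
The growth increment at the ventral margin is 1974 CE, so the winter growth check dates to 1974 − 165 = 1809 CE.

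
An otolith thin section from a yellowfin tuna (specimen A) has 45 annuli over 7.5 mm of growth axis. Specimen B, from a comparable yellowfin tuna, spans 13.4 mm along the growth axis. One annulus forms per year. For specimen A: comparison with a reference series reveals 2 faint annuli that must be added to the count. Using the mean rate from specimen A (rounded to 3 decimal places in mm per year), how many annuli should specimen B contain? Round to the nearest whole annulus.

84 annuli

Specimen A: after corrections the count is 45 + 2 = 47 annuli.
A: Mean rate = 7.5 mm / 47 years ≈ 0.160 mm/yr.
For B, 13.4 / 0.160 = 83.75 years ≈ 84 annuli.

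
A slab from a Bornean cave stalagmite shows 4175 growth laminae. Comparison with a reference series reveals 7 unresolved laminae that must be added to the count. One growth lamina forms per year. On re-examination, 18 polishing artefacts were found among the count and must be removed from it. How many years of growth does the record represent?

4164 years

True growth lamina count = 4175 − 18 + 7 = 4164.
At one growth lamina per year, that is 4164 years.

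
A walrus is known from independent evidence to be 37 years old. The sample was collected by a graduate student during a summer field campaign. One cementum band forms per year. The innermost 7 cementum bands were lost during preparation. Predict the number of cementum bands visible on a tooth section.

One cementum band per year gives 37 cementum bands over 37 years.
Less the 7 uncaptured cementum bands: 37 − 7 = 30.

30 cementum bands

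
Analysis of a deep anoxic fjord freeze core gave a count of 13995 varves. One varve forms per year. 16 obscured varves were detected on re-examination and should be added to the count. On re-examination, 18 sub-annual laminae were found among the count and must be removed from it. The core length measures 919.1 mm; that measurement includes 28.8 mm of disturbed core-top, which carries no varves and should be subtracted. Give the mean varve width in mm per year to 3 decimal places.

0.064 mm per year

After corrections the count is 13995 − 18 + 16 = 13993 varves.
Removing the 28.8 mm offcut leaves 919.1 − 28.8 = 890.3 mm.
Extension rate ≈ 890.3 / 13993 = 0.064 mm per year.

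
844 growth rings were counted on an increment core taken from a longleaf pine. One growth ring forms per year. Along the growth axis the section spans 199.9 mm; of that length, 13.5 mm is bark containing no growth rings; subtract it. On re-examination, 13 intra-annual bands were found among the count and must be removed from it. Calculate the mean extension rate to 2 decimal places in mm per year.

Adjusted count: 844 − 13 = 831 growth rings.
The growth record spans 199.9 − 13.5 = 186.4 mm.
Mean rate = 186.4 mm / 831 years ≈ 0.22 mm per year.

0.22 mm per year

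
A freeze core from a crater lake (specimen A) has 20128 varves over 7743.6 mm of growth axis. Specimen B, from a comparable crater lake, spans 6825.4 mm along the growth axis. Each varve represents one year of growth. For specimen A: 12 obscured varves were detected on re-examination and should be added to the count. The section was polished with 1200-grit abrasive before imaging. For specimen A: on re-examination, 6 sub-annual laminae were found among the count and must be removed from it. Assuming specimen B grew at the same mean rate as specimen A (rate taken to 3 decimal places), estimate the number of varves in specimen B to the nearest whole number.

17728 varves

Specimen A: adjusted count: 20128 − 6 + 12 = 20134 varves.
A: Mean rate = 7743.6 mm / 20134 years ≈ 0.385 mm per year.
For B, 6825.4 / 0.385 = 17728.31 years ≈ 17728 varves.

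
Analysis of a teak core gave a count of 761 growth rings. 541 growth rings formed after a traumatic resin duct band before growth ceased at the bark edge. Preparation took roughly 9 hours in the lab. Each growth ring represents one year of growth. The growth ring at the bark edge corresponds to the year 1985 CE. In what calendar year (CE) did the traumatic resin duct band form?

There are 541 growth rings younger than the traumatic resin duct band.
The growth ring at the bark edge is 1985 CE, so the traumatic resin duct band dates to 1985 − 541 = 1444 CE.

1444 CE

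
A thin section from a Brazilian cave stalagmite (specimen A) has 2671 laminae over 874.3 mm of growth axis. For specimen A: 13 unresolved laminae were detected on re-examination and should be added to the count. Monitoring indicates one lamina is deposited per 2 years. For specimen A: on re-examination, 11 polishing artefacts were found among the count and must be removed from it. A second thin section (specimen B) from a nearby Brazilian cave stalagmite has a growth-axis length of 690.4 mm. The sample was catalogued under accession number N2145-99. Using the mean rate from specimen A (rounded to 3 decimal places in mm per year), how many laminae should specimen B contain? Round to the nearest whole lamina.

2105 laminae

Specimen A: correcting the raw count gives 2671 − 11 + 13 = 2673 true laminae.
Specimen A: multiplying by 2 years per lamina: 2673 × 2 = 5346 years.
A: 874.3 mm over 5346 years gives 874.3 / 5346 ≈ 0.164 mm per year.
B spans 690.4 / 0.164 = 4209.76 years; at 2 years per lamina that is 4209.76 / 2 ≈ 2105 laminae.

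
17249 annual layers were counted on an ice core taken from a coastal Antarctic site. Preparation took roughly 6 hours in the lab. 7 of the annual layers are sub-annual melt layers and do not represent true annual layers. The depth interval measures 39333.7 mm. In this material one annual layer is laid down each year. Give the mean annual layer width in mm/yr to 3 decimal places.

Correcting the raw count gives 17249 − 7 = 17242 true annual layers.
Mean rate = 39333.7 mm / 17242 years ≈ 2.281 mm/yr.

2.281 mm/yr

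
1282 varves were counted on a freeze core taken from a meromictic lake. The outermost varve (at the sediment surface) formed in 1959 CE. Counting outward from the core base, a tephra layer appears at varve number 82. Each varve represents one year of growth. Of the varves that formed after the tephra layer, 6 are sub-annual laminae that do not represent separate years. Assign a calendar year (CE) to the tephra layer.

Between varve 82 and the sediment surface there are 1282 − 82 = 1200 varves.
1200 − 6 false = 1194 true varves after the tephra layer.
Counting back 1194 years from 1959 CE places the tephra layer in 1959 − 1194 = 765 CE.

765 CE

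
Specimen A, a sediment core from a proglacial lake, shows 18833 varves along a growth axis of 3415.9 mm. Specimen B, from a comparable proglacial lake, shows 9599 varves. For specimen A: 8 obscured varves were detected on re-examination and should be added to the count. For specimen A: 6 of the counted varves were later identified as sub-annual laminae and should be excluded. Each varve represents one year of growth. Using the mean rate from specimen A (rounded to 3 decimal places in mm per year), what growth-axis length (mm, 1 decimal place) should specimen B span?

1737.4 mm

Specimen A: correcting the raw count gives 18833 − 6 + 8 = 18835 true varves.
A: Extension rate ≈ 3415.9 / 18835 = 0.181 mm/year.
B's length ≈ 0.181 × 9599 = 1737.4 mm.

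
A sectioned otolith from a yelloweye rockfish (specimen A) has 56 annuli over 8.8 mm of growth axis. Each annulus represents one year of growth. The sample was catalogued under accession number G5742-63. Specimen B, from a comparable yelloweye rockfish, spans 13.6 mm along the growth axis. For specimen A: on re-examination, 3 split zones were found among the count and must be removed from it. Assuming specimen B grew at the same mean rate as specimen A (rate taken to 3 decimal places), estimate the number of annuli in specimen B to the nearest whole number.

Specimen A: adjusted count: 56 − 3 = 53 annuli.
A: Extension rate ≈ 8.8 / 53 = 0.166 mm per year.
B spans 13.6 / 0.166 = 81.93 years ≈ 82 annuli.

82 annuli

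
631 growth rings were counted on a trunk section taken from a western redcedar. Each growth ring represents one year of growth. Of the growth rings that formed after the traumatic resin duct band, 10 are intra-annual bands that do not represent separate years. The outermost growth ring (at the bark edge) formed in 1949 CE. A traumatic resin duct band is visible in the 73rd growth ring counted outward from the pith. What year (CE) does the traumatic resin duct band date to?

1401 CE

Between growth ring 73 and the bark edge there are 631 − 73 = 558 growth rings.
558 − 10 false = 548 true growth rings after the traumatic resin duct band.
The growth ring at the bark edge is 1949 CE, so the traumatic resin duct band dates to 1949 − 548 = 1401 CE.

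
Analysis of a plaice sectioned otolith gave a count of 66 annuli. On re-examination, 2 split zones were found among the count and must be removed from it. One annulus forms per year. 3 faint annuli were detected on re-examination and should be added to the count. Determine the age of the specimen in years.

True annulus count = 66 − 2 + 3 = 67.
At one annulus per year, that is 67 years.

67 years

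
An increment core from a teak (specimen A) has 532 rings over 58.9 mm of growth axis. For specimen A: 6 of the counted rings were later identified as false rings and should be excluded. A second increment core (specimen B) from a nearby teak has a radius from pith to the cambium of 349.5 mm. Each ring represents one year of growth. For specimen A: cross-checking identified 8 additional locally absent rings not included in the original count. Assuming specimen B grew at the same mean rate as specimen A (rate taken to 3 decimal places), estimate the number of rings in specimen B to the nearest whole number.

3177 rings

Specimen A: after corrections the count is 532 − 6 + 8 = 534 rings.
A: 58.9 mm over 534 years gives 58.9 / 534 ≈ 0.110 mm/yr.
B spans 349.5 / 0.110 = 3177.27 years ≈ 3177 rings.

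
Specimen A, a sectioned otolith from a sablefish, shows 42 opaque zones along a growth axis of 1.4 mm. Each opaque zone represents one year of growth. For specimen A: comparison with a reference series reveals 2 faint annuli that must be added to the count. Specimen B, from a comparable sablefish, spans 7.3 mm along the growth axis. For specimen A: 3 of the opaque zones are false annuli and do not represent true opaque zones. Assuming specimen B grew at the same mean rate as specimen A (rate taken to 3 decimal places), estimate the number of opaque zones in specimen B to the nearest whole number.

Specimen A: correcting the raw count gives 42 − 3 + 2 = 41 true opaque zones.
A: Extension rate ≈ 1.4 / 41 = 0.034 mm/yr.
B spans 7.3 / 0.034 = 214.71 years ≈ 215 opaque zones.

215 opaque zones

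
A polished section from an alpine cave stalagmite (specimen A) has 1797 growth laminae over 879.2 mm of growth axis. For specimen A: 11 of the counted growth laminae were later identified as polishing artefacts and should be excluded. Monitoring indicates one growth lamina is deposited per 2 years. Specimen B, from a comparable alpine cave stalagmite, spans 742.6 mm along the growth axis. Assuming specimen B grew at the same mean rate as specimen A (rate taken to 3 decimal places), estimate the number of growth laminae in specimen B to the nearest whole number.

Specimen A: adjusted count: 1797 − 11 = 1786 growth laminae.
Specimen A: 1786 growth laminae at 2 years each span 1786 × 2 = 3572 years.
A: 879.2 mm over 3572 years gives 879.2 / 3572 ≈ 0.246 mm per year.
Specimen B: 742.6 mm / 0.246 mm per year = 3018.70 years; at 2 years per growth lamina that is 3018.70 / 2 ≈ 1509 growth laminae.

1509 growth laminae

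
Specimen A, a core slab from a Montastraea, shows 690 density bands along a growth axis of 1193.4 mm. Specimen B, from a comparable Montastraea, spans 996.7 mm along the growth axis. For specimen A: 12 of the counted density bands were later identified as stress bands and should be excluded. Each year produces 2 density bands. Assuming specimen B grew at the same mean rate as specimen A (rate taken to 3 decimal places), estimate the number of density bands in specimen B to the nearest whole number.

Specimen A: after corrections the count is 690 − 12 = 678 density bands.
Specimen A: with 2 density bands per year, 678 / 2 = 339 years.
A: 1193.4 mm over 339 years gives 1193.4 / 339 ≈ 3.520 mm per year.
B spans 996.7 / 3.520 = 283.15 years; at 2 density bands per year that is 283.15 × 2 ≈ 566 density bands.

566 density bands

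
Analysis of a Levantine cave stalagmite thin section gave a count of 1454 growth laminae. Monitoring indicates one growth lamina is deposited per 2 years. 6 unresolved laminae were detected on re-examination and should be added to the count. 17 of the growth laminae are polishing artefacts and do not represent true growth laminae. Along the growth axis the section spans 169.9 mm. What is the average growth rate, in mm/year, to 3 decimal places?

Adjusted count: 1454 − 17 + 6 = 1443 growth laminae.
At 2 years per growth lamina, 1443 × 2 = 2886 years.
169.9 mm over 2886 years gives 169.9 / 2886 ≈ 0.059 mm/year.

0.059 mm/year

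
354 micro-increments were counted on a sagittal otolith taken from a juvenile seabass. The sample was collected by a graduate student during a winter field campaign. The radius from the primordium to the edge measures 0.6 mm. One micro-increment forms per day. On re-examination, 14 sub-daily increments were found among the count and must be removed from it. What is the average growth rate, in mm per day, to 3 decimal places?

0.002 mm per day

True micro-increment count = 354 − 14 = 340.
0.6 mm over 340 days gives 0.6 / 340 ≈ 0.002 mm per day.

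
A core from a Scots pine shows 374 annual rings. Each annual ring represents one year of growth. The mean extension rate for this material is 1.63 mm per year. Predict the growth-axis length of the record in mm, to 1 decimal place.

609.6 mm

374 years of growth are recorded.
Length ≈ 1.63 × 374 = 609.6 mm.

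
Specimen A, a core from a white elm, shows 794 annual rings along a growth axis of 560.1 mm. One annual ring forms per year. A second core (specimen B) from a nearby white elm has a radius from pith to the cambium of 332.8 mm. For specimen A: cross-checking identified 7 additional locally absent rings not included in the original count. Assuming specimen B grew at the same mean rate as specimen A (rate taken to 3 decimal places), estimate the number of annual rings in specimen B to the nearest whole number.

Specimen A: after corrections the count is 794 + 7 = 801 annual rings.
A: Mean rate = 560.1 mm / 801 years ≈ 0.699 mm per year.
Specimen B: 332.8 mm / 0.699 mm per year = 476.11 years ≈ 476 annual rings.

476 annual rings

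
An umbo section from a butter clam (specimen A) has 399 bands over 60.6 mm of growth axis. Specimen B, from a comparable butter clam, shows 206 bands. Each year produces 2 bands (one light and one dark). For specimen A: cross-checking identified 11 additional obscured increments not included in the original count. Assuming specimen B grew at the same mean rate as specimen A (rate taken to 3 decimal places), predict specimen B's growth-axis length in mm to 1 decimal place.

30.5 mm

Specimen A: correcting the raw count gives 399 + 11 = 410 true bands.
Specimen A: dividing by 2 bands per year: 410 / 2 = 205 years.
A: Extension rate ≈ 60.6 / 205 = 0.296 mm per year.
Specimen B: with 2 bands per year, 206 / 2 = 103 years. For B, 0.296 mm/year × 103 years = 30.5 mm.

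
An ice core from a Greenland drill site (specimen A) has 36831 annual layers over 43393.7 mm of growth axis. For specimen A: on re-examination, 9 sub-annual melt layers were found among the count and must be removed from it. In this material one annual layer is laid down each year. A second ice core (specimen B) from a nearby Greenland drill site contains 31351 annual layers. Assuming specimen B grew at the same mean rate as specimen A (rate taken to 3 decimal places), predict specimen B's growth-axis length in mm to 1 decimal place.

36931.5 mm

Specimen A: adjusted count: 36831 − 9 = 36822 annual layers.
A: Extension rate ≈ 43393.7 / 36822 = 1.178 mm/year.
B's length ≈ 1.178 × 31351 = 36931.5 mm.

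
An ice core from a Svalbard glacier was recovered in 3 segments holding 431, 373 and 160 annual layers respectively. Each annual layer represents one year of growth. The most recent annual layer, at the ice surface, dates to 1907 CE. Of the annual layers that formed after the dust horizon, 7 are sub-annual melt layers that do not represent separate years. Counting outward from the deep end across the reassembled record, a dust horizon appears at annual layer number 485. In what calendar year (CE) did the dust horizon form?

1435 CE

Total annual layers = 431 + 373 + 160 = 964.
964 − 485 = 479 annual layers lie beyond the dust horizon toward the ice surface.
Removing the 7 false annual layers leaves 479 − 7 = 472 true annual layers beyond the dust horizon.
The annual layer at the ice surface is 1907 CE, so the dust horizon dates to 1907 − 472 = 1435 CE.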